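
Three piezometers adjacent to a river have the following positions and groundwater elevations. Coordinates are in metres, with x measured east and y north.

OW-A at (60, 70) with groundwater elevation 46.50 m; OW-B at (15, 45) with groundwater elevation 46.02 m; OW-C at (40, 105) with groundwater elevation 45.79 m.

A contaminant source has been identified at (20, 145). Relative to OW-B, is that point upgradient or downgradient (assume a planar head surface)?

downgradient

Differences from OW-A: to OW-B (Δx, Δy, Δh) = (-45, -25, -0.48); to OW-C = (-20, 35, -0.71).
Determinant of the coordinate differences = (-45)·35 − (-20)·(-25) = -2075.
∂h/∂x = [(-0.48)·35 − (-0.71)·(-25)] / -2075 = +0.01665
∂h/∂y = [(-45)·(-0.71) − (-20)·(-0.48)] / -2075 = -0.01077
Head at (20, 145) = 46.50 + (+0.01665)·(-40) + (-0.01077)·(75) = 45.03 m.
That is lower than the 46.02 m at OW-B, so the point is downgradient.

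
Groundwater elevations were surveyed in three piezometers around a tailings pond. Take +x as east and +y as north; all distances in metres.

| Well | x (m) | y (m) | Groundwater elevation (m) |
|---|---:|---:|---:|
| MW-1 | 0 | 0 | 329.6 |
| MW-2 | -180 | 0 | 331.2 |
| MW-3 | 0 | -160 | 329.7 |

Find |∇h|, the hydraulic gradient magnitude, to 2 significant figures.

∂h/∂x = (331.2 − 329.6) / (-180 − 0) = -0.008889
∂h/∂y = (329.7 − 329.6) / (-160 − 0) = -0.0006250
|∇h| = √(-0.008889² + -0.0006250²) = 0.008911

0.0089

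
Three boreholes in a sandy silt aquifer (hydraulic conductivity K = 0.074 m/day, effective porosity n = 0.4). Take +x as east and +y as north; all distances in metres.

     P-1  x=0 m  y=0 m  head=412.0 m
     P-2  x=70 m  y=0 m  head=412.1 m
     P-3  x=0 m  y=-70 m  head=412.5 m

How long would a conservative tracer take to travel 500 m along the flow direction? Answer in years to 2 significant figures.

1000 years

∂h/∂x = (412.1 − 412.0) / (70 − 0) = +0.001429
∂h/∂y = (412.5 − 412.0) / (-70 − 0) = -0.007143
|∇h| = √(0.001429² + -0.007143²) = 0.007285
Seepage velocity v = K·i/n = 0.074 × 0.007285 / 0.4 = 0.001348 m/day.
t = 500 / 0.001348 = 3.709e+05 days = 1.02e+03 years.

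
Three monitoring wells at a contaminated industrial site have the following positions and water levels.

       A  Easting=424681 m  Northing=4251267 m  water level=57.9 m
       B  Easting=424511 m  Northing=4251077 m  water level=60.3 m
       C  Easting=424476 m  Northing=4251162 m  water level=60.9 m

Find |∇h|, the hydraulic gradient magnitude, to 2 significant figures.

0.015

With h = a·x + b·y + c and A as origin, the differences give:
  (-170)·a + (-190)·b = +2.4
  (-205)·a + (-105)·b = +3.0
Eliminate b (×(-105) and ×(-190), subtract): -21100·a = 318.00 → a = ∂h/∂x = -0.01507
Back-substitute: b = ∂h/∂y = +0.0008531.
|∇h| = √(-0.01507² + 0.0008531²) = 0.01509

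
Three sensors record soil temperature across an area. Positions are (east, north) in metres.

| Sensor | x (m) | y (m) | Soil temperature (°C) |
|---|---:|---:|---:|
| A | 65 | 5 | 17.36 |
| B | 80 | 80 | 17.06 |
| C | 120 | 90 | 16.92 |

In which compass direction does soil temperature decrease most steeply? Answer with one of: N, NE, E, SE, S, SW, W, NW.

NE

Differences from A: to B (Δx, Δy, Δh) = (15, 75, -0.30); to C = (55, 85, -0.44).
Determinant of the coordinate differences = 15·85 − 55·75 = -2850.
∂T/∂x = [(-0.30)·85 − (-0.44)·75] / -2850 = -0.002632
∂T/∂y = [15·(-0.44) − 55·(-0.30)] / -2850 = -0.003474
Steepest decrease is along −∇f = (+0.002632 E, +0.003474 N) → northeast.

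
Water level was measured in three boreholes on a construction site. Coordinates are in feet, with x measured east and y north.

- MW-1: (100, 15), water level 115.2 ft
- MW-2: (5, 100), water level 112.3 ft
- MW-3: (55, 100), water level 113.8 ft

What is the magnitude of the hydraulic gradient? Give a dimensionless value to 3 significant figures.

With h = a·x + b·y + c and MW-1 as origin, the differences give:
  (-95)·a + 85·b = -2.9
  (-45)·a + 85·b = -1.4
Eliminate b (×85 and ×85, subtract): -4250·a = -127.50 → a = ∂h/∂x = +0.03000
Back-substitute: b = ∂h/∂y = -0.0005882.
|∇h| = √(0.03000² + -0.0005882²) = 0.03001

0.0300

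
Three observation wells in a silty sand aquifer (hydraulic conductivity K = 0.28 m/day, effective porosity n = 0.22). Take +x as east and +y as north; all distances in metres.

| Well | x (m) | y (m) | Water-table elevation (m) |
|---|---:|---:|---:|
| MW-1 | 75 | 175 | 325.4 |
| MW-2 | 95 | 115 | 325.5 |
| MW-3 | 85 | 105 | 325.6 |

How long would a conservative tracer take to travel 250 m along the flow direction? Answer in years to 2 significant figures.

74 years

Taking MW-1 as reference: MW-2−MW-1 = (20, -60, +0.1); MW-3−MW-1 = (10, -70, +0.2).
Determinant of the coordinate differences = 20·(-70) − 10·(-60) = -800.
∂h/∂x = [(+0.1)·(-70) − (+0.2)·(-60)] / -800 = -0.006250
∂h/∂y = [20·(+0.2) − 10·(+0.1)] / -800 = -0.003750
|∇h| = √(-0.006250² + -0.003750²) = 0.007289
Seepage velocity v = K·i/n = 0.28 × 0.007289 / 0.22 = 0.009277 m/day.
t = 250 / 0.009277 = 2.695e+04 days = 73.8 years.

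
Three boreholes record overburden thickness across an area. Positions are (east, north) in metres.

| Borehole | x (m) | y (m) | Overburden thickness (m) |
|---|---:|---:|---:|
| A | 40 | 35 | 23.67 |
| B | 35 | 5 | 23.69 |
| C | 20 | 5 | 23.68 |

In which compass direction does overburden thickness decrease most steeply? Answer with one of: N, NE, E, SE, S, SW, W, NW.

Differences from A: to B (Δx, Δy, Δh) = (-5, -30, +0.02); to C = (-20, -30, +0.01).
Determinant of the coordinate differences = (-5)·(-30) − (-20)·(-30) = -450.
∂d/∂x = [(+0.02)·(-30) − (+0.01)·(-30)] / -450 = +0.0006667
∂d/∂y = [(-5)·(+0.01) − (-20)·(+0.02)] / -450 = -0.0007778
Steepest decrease is along −∇f = (-0.0006667 E, +0.0007778 N) → northwest.

NW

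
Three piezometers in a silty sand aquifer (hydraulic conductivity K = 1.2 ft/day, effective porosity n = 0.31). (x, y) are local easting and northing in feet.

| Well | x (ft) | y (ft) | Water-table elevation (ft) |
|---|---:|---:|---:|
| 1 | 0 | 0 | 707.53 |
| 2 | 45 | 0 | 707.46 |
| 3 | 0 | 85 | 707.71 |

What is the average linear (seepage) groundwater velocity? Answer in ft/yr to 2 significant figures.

3.7 ft/yr

∂h/∂x = (707.46 − 707.53) / (45 − 0) = -0.001556
∂h/∂y = (707.71 − 707.53) / (85 − 0) = +0.002118
|∇h| = √(-0.001556² + 0.002118²) = 0.002628
Seepage velocity v = K·i/n = 1.2 × 0.002628 / 0.31 = 0.01017 ft/day = 3.715 ft/yr.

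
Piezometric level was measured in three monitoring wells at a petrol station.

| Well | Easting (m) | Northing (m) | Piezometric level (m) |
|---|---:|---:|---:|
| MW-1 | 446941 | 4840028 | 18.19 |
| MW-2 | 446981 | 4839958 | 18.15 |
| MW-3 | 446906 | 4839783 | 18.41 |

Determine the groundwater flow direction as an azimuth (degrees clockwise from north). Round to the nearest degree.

074°

With h = a·x + b·y + c and MW-1 as origin, the differences give:
  40·a + (-70)·b = -0.04
  (-35)·a + (-245)·b = +0.22
Eliminate b (×(-245) and ×(-70), subtract): -12250·a = 25.200 → a = ∂h/∂x = -0.002057
Back-substitute: b = ∂h/∂y = -0.0006041.
Flow direction (−∇h) has components (+0.002057 E, +0.0006041 N).
Azimuth = atan2(E, N) = atan2(+0.002057, +0.0006041) = 73.6° ≈ 074°.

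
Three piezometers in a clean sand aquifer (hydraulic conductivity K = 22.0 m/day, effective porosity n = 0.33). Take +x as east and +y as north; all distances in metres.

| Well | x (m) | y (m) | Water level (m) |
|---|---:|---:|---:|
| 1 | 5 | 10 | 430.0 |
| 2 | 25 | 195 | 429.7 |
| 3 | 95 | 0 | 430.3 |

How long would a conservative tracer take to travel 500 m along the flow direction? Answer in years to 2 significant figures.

5.6 years

Three-point gradient (reference 1): Δ to 2 = (20, 185, -0.3), Δ to 3 = (90, -10, +0.3).
∂h/∂x = +0.003116, ∂h/∂y = -0.001958 (det = -16850).
|∇h| = √(0.003116² + -0.001958²) = 0.00368
Seepage velocity v = K·i/n = 22.0 × 0.00368 / 0.33 = 0.2453 m/day.
t = 500 / 0.2453 = 2038 days = 5.58 years.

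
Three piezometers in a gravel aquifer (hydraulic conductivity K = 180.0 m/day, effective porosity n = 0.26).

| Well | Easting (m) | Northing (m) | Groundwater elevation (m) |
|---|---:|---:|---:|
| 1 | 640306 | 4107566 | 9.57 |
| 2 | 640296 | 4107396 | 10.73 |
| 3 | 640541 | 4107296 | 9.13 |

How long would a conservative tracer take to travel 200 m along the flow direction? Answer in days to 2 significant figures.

26 days

Differences from 1: to 2 (Δx, Δy, Δh) = (-10, -170, +1.16); to 3 = (235, -270, -0.44).
Determinant of the coordinate differences = (-10)·(-270) − 235·(-170) = 42650.
∂h/∂x = [(+1.16)·(-270) − (-0.44)·(-170)] / 42650 = -0.009097
∂h/∂y = [(-10)·(-0.44) − 235·(+1.16)] / 42650 = -0.006288
|∇h| = √(-0.009097² + -0.006288²) = 0.01106
Seepage velocity v = K·i/n = 180.0 × 0.01106 / 0.26 = 7.657 m/day.
t = 200 / 7.657 = 26.12 days.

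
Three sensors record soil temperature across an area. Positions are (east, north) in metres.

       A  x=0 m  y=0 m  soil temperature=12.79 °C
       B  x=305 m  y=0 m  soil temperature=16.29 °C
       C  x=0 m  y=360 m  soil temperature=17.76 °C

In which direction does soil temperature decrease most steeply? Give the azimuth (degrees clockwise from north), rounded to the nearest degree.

∂T/∂x = (16.29 − 12.79) / (305 − 0) = +0.01148
∂T/∂y = (17.76 − 12.79) / (360 − 0) = +0.01381
Steepest decrease is along −∇f: components (-0.01148 E, -0.01381 N).
Azimuth = atan2(-0.01148, -0.01381) = 219.7° ≈ 220°.

220°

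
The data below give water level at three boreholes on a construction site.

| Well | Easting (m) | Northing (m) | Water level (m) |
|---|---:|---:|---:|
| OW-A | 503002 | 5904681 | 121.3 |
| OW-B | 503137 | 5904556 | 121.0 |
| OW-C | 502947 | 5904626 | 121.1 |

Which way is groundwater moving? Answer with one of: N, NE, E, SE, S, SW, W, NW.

With h = a·x + b·y + c and OW-A as origin, the differences give:
  135·a + (-125)·b = -0.3
  (-55)·a + (-55)·b = -0.2
Eliminate b (×(-55) and ×(-125), subtract): -14300·a = -8.50 → a = ∂h/∂x = +0.0005944
Back-substitute: b = ∂h/∂y = +0.003042.
Flow = −∇h = (-0.0005944 east, -0.003042 north), which points south.

S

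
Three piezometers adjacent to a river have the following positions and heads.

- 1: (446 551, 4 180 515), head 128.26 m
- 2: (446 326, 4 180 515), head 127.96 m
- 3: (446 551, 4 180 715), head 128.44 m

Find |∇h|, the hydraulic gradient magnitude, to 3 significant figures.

0.00161

∂h/∂x = (127.96 − 128.26) / (446326 − 446551) = +0.001333
∂h/∂y = (128.44 − 128.26) / (4180715 − 4180515) = +0.0009000
|∇h| = √(0.001333² + 0.0009000²) = 0.001608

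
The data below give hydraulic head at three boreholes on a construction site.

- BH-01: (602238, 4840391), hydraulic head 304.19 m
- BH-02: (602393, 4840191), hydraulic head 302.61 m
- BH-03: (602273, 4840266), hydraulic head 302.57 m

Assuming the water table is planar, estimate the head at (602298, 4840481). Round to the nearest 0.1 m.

With h = a·x + b·y + c and BH-01 as origin, the differences give:
  155·a + (-200)·b = -1.58
  35·a + (-125)·b = -1.62
Eliminate b (×(-125) and ×(-200), subtract): -12375·a = -126.500 → a = ∂h/∂x = +0.01022
Back-substitute: b = ∂h/∂y = +0.01582.
h(602298, 4840481) = 304.19 + (+0.01022)·(60) + (+0.01582)·(90) = 304.19 +0.613 +1.424 = 306.227 m.

306.2 m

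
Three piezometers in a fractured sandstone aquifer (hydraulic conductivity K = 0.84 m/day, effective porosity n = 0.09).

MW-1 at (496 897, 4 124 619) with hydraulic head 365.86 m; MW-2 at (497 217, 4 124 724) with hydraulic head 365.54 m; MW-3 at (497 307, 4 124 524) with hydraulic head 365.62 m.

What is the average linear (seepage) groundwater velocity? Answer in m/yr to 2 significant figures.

3.6 m/yr

Taking MW-1 as reference: MW-2−MW-1 = (320, 105, -0.32); MW-3−MW-1 = (410, -95, -0.24).
Solve a·Δx + b·Δy = Δh: det = 320·(-95) − 410·105 = -73450.
∂h/∂x = [(-0.32)·(-95) − (-0.24)·105] / -73450 = -0.0007570
∂h/∂y = [320·(-0.24) − 410·(-0.32)] / -73450 = -0.0007406
|∇h| = √(-0.0007570² + -0.0007406²) = 0.001059
Seepage velocity v = K·i/n = 0.84 × 0.001059 / 0.09 = 0.009884 m/day = 3.61 m/yr.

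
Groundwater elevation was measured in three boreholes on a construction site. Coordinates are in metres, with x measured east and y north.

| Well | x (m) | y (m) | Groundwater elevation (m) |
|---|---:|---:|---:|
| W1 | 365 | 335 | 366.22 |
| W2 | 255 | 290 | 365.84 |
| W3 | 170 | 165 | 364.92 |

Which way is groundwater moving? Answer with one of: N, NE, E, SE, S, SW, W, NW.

Taking W1 as reference: W2−W1 = (-110, -45, -0.38); W3−W1 = (-195, -170, -1.30).
Solve a·Δx + b·Δy = Δh: det = (-110)·(-170) − (-195)·(-45) = 9925.
∂h/∂x = [(-0.38)·(-170) − (-1.30)·(-45)] / 9925 = +0.0006146
∂h/∂y = [(-110)·(-1.30) − (-195)·(-0.38)] / 9925 = +0.006942
Flow = −∇h = (-0.0006146 east, -0.006942 north), which points south.

S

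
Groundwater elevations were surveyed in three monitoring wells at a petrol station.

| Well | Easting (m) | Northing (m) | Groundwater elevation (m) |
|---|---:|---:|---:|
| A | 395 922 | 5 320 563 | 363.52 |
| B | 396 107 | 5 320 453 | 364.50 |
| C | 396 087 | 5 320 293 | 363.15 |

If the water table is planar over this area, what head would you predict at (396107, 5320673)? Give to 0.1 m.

366.1 m

Differences from A: to B (Δx, Δy, Δh) = (185, -110, +0.98); to C = (165, -270, -0.37).
Solve a·Δx + b·Δy = Δh: det = 185·(-270) − 165·(-110) = -31800.
∂h/∂x = [(+0.98)·(-270) − (-0.37)·(-110)] / -31800 = +0.009601
∂h/∂y = [185·(-0.37) − 165·(+0.98)] / -31800 = +0.007237
h(396107, 5320673) = 363.52 + (+0.009601)·(185) + (+0.007237)·(110) = 363.52 +1.776 +0.796 = 366.092 m.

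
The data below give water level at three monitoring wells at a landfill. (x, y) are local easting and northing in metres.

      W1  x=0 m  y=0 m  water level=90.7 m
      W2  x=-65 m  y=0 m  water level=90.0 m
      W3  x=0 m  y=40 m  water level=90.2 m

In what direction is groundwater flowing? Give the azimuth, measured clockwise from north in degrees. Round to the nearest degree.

319°

∂h/∂x = (90.0 − 90.7) / (-65 − 0) = +0.01077
∂h/∂y = (90.2 − 90.7) / (40 − 0) = -0.01250
Flow direction (−∇h) has components (-0.01077 E, +0.01250 N).
Azimuth = atan2(E, N) = atan2(-0.01077, +0.01250) = 319.3° ≈ 319°.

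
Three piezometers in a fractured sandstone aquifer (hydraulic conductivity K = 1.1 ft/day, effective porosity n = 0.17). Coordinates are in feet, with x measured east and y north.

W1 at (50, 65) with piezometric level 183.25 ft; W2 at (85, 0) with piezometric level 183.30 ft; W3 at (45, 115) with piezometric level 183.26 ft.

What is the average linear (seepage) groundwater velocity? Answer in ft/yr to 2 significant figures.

Taking W1 as reference: W2−W1 = (35, -65, +0.05); W3−W1 = (-5, 50, +0.01).
Determinant of the coordinate differences = 35·50 − (-5)·(-65) = 1425.
∂h/∂x = [(+0.05)·50 − (+0.01)·(-65)] / 1425 = +0.002211
∂h/∂y = [35·(+0.01) − (-5)·(+0.05)] / 1425 = +0.0004211
|∇h| = √(0.002211² + 0.0004211²) = 0.002251
Seepage velocity v = K·i/n = 1.1 × 0.002251 / 0.17 = 0.01457 ft/day = 5.322 ft/yr.

5.3 ft/yr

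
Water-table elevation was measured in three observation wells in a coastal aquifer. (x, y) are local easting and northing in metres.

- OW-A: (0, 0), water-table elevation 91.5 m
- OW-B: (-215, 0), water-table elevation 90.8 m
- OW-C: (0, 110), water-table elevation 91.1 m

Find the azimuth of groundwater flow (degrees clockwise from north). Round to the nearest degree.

∂h/∂x = (90.8 − 91.5) / (-215 − 0) = +0.003256
∂h/∂y = (91.1 − 91.5) / (110 − 0) = -0.003636
Flow direction (−∇h) has components (-0.003256 E, +0.003636 N).
Azimuth = atan2(E, N) = atan2(-0.003256, +0.003636) = 318.2° ≈ 318°.

318°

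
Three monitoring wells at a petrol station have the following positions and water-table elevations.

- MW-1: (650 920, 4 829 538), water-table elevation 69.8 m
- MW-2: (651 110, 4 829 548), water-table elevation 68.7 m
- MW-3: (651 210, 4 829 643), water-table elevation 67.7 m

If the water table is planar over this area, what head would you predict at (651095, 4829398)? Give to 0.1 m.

Differences from MW-1: to MW-2 (Δx, Δy, Δh) = (190, 10, -1.1); to MW-3 = (290, 105, -2.1).
Solve a·Δx + b·Δy = Δh: det = 190·105 − 290·10 = 17050.
∂h/∂x = [(-1.1)·105 − (-2.1)·10] / 17050 = -0.005543
∂h/∂y = [190·(-2.1) − 290·(-1.1)] / 17050 = -0.004692
h(651095, 4829398) = 69.8 + (-0.005543)·(175) + (-0.004692)·(-140) = 69.8 -0.970 +0.657 = 69.487 m.

69.5 m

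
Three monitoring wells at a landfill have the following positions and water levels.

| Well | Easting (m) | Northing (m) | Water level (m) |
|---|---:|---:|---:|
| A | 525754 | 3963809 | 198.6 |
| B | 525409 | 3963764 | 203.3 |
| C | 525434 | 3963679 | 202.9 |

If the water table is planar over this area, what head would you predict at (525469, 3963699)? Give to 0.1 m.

Differences from A: to B (Δx, Δy, Δh) = (-345, -45, +4.7); to C = (-320, -130, +4.3).
Determinant of the coordinate differences = (-345)·(-130) − (-320)·(-45) = 30450.
∂h/∂x = [(+4.7)·(-130) − (+4.3)·(-45)] / 30450 = -0.01371
∂h/∂y = [(-345)·(+4.3) − (-320)·(+4.7)] / 30450 = +0.0006732
h(525469, 3963699) = 198.6 + (-0.01371)·(-285) + (+0.0006732)·(-110) = 198.6 +3.908 -0.074 = 202.434 m.

202.4 m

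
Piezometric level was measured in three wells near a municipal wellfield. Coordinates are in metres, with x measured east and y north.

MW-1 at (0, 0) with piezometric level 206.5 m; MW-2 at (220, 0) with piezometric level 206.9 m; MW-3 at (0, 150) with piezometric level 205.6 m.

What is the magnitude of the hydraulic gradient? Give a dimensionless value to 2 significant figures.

0.0063

∂h/∂x = (206.9 − 206.5) / (220 − 0) = +0.001818
∂h/∂y = (205.6 − 206.5) / (150 − 0) = -0.006000
|∇h| = √(0.001818² + -0.006000²) = 0.006269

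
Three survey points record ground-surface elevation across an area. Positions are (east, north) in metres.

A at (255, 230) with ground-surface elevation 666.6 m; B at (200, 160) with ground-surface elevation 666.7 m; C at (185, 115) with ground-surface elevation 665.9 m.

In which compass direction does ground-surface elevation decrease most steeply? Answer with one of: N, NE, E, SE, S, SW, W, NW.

Taking A as reference: B−A = (-55, -70, +0.1); C−A = (-70, -115, -0.7).
Solve a·Δx + b·Δy = Δz: det = (-55)·(-115) − (-70)·(-70) = 1425.
∂z/∂x = [(+0.1)·(-115) − (-0.7)·(-70)] / 1425 = -0.04246
∂z/∂y = [(-55)·(-0.7) − (-70)·(+0.1)] / 1425 = +0.03193
Steepest decrease is along −∇f = (+0.04246 E, -0.03193 N) → southeast.

SE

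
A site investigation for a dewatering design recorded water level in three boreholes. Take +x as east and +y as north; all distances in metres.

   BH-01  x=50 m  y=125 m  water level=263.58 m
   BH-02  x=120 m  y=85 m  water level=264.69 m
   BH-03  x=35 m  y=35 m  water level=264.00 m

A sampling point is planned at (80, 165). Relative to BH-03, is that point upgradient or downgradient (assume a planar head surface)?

With h = a·x + b·y + c and BH-01 as origin, the differences give:
  70·a + (-40)·b = +1.11
  (-15)·a + (-90)·b = +0.42
Eliminate b (×(-90) and ×(-40), subtract): -6900·a = -83.100 → a = ∂h/∂x = +0.01204
Back-substitute: b = ∂h/∂y = -0.006674.
Head at (80, 165) = 263.58 + (+0.01204)·(30) + (-0.006674)·(40) = 263.67 m.
That is lower than the 264.00 m at BH-03, so the point is downgradient.

downgradient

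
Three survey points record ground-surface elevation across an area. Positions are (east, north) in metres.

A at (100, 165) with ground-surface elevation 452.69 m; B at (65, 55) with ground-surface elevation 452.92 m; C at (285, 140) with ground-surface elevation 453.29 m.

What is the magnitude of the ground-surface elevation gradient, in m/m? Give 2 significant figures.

Differences from A: to B (Δx, Δy, Δh) = (-35, -110, +0.23); to C = (185, -25, +0.60).
Solve a·Δx + b·Δy = Δz: det = (-35)·(-25) − 185·(-110) = 21225.
∂z/∂x = [(+0.23)·(-25) − (+0.60)·(-110)] / 21225 = +0.002839
∂z/∂y = [(-35)·(+0.60) − 185·(+0.23)] / 21225 = -0.002994
|∇f| = √(0.002839² + -0.002994²) = 0.004126 m/m

0.0041 m/m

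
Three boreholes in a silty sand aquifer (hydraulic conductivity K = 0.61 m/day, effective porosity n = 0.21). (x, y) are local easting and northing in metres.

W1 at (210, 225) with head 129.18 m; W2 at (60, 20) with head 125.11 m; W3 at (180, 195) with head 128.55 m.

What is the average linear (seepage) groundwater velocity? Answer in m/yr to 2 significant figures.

18 m/yr

Differences from W1: to W2 (Δx, Δy, Δh) = (-150, -205, -4.07); to W3 = (-30, -30, -0.63).
Solve a·Δx + b·Δy = Δh: det = (-150)·(-30) − (-30)·(-205) = -1650.
∂h/∂x = [(-4.07)·(-30) − (-0.63)·(-205)] / -1650 = +0.004273
∂h/∂y = [(-150)·(-0.63) − (-30)·(-4.07)] / -1650 = +0.01673
|∇h| = √(0.004273² + 0.01673²) = 0.01727
Seepage velocity v = K·i/n = 0.61 × 0.01727 / 0.21 = 0.05017 m/day = 18.32 m/yr.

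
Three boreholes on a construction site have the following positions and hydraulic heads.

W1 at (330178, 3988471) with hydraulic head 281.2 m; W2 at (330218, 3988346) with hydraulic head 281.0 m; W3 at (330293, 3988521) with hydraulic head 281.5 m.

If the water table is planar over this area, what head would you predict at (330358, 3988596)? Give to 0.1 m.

281.8 m

Differences from W1: to W2 (Δx, Δy, Δh) = (40, -125, -0.2); to W3 = (115, 50, +0.3).
Solve a·Δx + b·Δy = Δh: det = 40·50 − 115·(-125) = 16375.
∂h/∂x = [(-0.2)·50 − (+0.3)·(-125)] / 16375 = +0.001679
∂h/∂y = [40·(+0.3) − 115·(-0.2)] / 16375 = +0.002137
h(330358, 3988596) = 281.2 + (+0.001679)·(180) + (+0.002137)·(125) = 281.2 +0.302 +0.267 = 281.769 m.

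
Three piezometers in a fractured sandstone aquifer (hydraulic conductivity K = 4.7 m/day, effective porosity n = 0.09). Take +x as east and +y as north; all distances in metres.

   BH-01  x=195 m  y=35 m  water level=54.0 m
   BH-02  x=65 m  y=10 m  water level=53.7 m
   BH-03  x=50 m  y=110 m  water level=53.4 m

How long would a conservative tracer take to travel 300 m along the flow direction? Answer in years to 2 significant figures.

Taking BH-01 as reference: BH-02−BH-01 = (-130, -25, -0.3); BH-03−BH-01 = (-145, 75, -0.6).
Determinant of the coordinate differences = (-130)·75 − (-145)·(-25) = -13375.
∂h/∂x = [(-0.3)·75 − (-0.6)·(-25)] / -13375 = +0.002804
∂h/∂y = [(-130)·(-0.6) − (-145)·(-0.3)] / -13375 = -0.002579
|∇h| = √(0.002804² + -0.002579²) = 0.00381
Seepage velocity v = K·i/n = 4.7 × 0.00381 / 0.09 = 0.199 m/day.
t = 300 / 0.199 = 1508 days = 4.13 years.

4.1 years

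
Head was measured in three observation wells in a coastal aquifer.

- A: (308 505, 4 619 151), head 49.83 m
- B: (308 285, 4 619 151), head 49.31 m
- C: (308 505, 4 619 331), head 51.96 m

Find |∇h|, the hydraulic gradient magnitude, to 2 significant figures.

∂h/∂x = (49.31 − 49.83) / (308285 − 308505) = +0.002364
∂h/∂y = (51.96 − 49.83) / (4619331 − 4619151) = +0.01183
|∇h| = √(0.002364² + 0.01183²) = 0.01206

0.012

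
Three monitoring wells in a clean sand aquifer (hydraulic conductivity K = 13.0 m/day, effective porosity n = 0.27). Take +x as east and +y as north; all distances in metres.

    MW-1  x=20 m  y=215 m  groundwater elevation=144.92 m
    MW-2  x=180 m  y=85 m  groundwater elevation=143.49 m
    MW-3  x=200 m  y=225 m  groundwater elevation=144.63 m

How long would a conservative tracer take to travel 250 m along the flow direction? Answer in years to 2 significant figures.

1.6 years

Differences from MW-1: to MW-2 (Δx, Δy, Δh) = (160, -130, -1.43); to MW-3 = (180, 10, -0.29).
Solve a·Δx + b·Δy = Δh: det = 160·10 − 180·(-130) = 25000.
∂h/∂x = [(-1.43)·10 − (-0.29)·(-130)] / 25000 = -0.002080
∂h/∂y = [160·(-0.29) − 180·(-1.43)] / 25000 = +0.008440
|∇h| = √(-0.002080² + 0.008440²) = 0.008693
Seepage velocity v = K·i/n = 13.0 × 0.008693 / 0.27 = 0.4186 m/day.
t = 250 / 0.4186 = 597.2 days = 1.64 years.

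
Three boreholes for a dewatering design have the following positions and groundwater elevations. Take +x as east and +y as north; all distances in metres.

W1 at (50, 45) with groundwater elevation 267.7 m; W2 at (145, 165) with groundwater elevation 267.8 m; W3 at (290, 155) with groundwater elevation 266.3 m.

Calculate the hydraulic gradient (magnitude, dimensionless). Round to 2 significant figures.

With h = a·x + b·y + c and W1 as origin, the differences give:
  95·a + 120·b = +0.1
  240·a + 110·b = -1.4
Eliminate b (×110 and ×120, subtract): -18350·a = 179.00 → a = ∂h/∂x = -0.009755
Back-substitute: b = ∂h/∂y = +0.008556.
|∇h| = √(-0.009755² + 0.008556²) = 0.01298

0.013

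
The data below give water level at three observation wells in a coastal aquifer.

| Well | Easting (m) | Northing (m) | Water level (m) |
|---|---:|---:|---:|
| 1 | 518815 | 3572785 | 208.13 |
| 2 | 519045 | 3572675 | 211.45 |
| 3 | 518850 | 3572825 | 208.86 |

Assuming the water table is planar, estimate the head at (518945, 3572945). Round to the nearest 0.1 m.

210.9 m

With h = a·x + b·y + c and 1 as origin, the differences give:
  230·a + (-110)·b = +3.32
  35·a + 40·b = +0.73
Eliminate b (×40 and ×(-110), subtract): 13050·a = 213.100 → a = ∂h/∂x = +0.01633
Back-substitute: b = ∂h/∂y = +0.003962.
h(518945, 3572945) = 208.13 + (+0.01633)·(130) + (+0.003962)·(160) = 208.13 +2.123 +0.634 = 210.887 m.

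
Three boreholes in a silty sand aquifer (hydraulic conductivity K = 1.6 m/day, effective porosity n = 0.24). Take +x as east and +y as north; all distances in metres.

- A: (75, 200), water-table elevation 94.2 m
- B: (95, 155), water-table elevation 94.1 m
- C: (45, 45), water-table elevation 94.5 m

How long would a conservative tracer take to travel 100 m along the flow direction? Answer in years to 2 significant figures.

Differences from A: to B (Δx, Δy, Δh) = (20, -45, -0.1); to C = (-30, -155, +0.3).
Solve a·Δx + b·Δy = Δh: det = 20·(-155) − (-30)·(-45) = -4450.
∂h/∂x = [(-0.1)·(-155) − (+0.3)·(-45)] / -4450 = -0.006517
∂h/∂y = [20·(+0.3) − (-30)·(-0.1)] / -4450 = -0.0006742
|∇h| = √(-0.006517² + -0.0006742²) = 0.006552
Seepage velocity v = K·i/n = 1.6 × 0.006552 / 0.24 = 0.04368 m/day.
t = 100 / 0.04368 = 2289 days = 6.27 years.

6.3 years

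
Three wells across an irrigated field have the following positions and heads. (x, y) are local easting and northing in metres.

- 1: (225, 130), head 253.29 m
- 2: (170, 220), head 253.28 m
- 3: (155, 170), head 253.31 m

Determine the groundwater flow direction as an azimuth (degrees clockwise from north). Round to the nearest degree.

051°

Taking 1 as reference: 2−1 = (-55, 90, -0.01); 3−1 = (-70, 40, +0.02).
Solve a·Δx + b·Δy = Δh: det = (-55)·40 − (-70)·90 = 4100.
∂h/∂x = [(-0.01)·40 − (+0.02)·90] / 4100 = -0.0005366
∂h/∂y = [(-55)·(+0.02) − (-70)·(-0.01)] / 4100 = -0.0004390
Flow direction (−∇h) has components (+0.0005366 E, +0.0004390 N).
Azimuth = atan2(E, N) = atan2(+0.0005366, +0.0004390) = 50.7° ≈ 051°.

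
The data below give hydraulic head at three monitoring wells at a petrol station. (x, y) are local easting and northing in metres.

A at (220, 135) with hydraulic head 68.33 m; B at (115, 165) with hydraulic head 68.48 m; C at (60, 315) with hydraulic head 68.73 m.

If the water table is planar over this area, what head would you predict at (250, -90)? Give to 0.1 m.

68.0 m

Differences from A: to B (Δx, Δy, Δh) = (-105, 30, +0.15); to C = (-160, 180, +0.40).
Determinant of the coordinate differences = (-105)·180 − (-160)·30 = -14100.
∂h/∂x = [(+0.15)·180 − (+0.40)·30] / -14100 = -0.001064
∂h/∂y = [(-105)·(+0.40) − (-160)·(+0.15)] / -14100 = +0.001277
h(250, -90) = 68.33 + (-0.001064)·(30) + (+0.001277)·(-225) = 68.33 -0.032 -0.287 = 68.011 m.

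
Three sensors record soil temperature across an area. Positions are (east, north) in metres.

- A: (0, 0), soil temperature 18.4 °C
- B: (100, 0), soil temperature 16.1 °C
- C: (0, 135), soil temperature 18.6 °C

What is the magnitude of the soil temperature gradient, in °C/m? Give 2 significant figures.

∂T/∂x = (16.1 − 18.4) / (100 − 0) = -0.02300
∂T/∂y = (18.6 − 18.4) / (135 − 0) = +0.001481
|∇f| = √(-0.02300² + 0.001481²) = 0.02305 °C/m

0.023 °C/m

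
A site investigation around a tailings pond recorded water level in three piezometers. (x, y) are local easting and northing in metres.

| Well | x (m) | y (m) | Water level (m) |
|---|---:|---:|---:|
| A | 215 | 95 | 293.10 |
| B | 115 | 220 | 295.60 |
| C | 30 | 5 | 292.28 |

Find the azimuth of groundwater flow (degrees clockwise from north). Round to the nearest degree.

With h = a·x + b·y + c and A as origin, the differences give:
  (-100)·a + 125·b = +2.50
  (-185)·a + (-90)·b = -0.82
Eliminate b (×(-90) and ×125, subtract): 32125·a = -122.500 → a = ∂h/∂x = -0.003813
Back-substitute: b = ∂h/∂y = +0.01695.
Flow direction (−∇h) has components (+0.003813 E, -0.01695 N).
Azimuth = atan2(E, N) = atan2(+0.003813, -0.01695) = 167.3° ≈ 167°.

167°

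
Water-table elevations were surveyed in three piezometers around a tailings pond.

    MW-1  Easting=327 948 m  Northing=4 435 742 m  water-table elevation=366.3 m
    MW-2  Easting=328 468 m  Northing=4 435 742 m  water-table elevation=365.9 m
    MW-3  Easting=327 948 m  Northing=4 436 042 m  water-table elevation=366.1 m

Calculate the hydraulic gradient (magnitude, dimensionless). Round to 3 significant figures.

∂h/∂x = (365.9 − 366.3) / (328468 − 327948) = -0.0007692
∂h/∂y = (366.1 − 366.3) / (4436042 − 4435742) = -0.0006667
|∇h| = √(-0.0007692² + -0.0006667²) = 0.001018

0.00102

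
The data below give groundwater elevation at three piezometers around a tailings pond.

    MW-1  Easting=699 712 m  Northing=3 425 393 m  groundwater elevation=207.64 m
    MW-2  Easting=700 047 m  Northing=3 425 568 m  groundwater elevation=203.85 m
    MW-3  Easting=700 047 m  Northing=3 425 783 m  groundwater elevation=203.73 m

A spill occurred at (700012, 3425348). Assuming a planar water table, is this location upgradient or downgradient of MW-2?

With h = a·x + b·y + c and MW-1 as origin, the differences give:
  335·a + 175·b = -3.79
  335·a + 390·b = -3.91
Eliminate b (×390 and ×175, subtract): 72025·a = -793.850 → a = ∂h/∂x = -0.01102
Back-substitute: b = ∂h/∂y = -0.0005581.
Head at (700012, 3425348) = 207.64 + (-0.01102)·(300) + (-0.0005581)·(-45) = 204.36 m.
That is higher than the 203.85 m at MW-2, so the point is upgradient.

upgradient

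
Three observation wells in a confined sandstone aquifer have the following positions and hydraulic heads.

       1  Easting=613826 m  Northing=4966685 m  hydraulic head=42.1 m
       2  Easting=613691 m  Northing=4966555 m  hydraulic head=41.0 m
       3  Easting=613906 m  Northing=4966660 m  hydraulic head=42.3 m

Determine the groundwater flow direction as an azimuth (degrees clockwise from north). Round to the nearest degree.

221°

With h = a·x + b·y + c and 1 as origin, the differences give:
  (-135)·a + (-130)·b = -1.1
  80·a + (-25)·b = +0.2
Eliminate b (×(-25) and ×(-130), subtract): 13775·a = 53.50 → a = ∂h/∂x = +0.003884
Back-substitute: b = ∂h/∂y = +0.004428.
Flow direction (−∇h) has components (-0.003884 E, -0.004428 N).
Azimuth = atan2(E, N) = atan2(-0.003884, -0.004428) = 221.3° ≈ 221°.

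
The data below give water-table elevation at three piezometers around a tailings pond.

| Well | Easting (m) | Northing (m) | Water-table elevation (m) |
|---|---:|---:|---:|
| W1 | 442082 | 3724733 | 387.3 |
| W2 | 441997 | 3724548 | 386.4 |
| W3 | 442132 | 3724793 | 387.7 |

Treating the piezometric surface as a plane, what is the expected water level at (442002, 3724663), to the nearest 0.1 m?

386.7 m

Taking W1 as reference: W2−W1 = (-85, -185, -0.9); W3−W1 = (50, 60, +0.4).
Determinant of the coordinate differences = (-85)·60 − 50·(-185) = 4150.
∂h/∂x = [(-0.9)·60 − (+0.4)·(-185)] / 4150 = +0.004819
∂h/∂y = [(-85)·(+0.4) − 50·(-0.9)] / 4150 = +0.002651
h(442002, 3724663) = 387.3 + (+0.004819)·(-80) + (+0.002651)·(-70) = 387.3 -0.386 -0.186 = 386.729 m.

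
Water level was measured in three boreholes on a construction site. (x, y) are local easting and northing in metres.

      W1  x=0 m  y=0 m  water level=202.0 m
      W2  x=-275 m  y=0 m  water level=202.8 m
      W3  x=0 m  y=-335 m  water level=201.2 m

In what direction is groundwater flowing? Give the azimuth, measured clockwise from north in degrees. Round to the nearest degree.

∂h/∂x = (202.8 − 202.0) / (-275 − 0) = -0.002909
∂h/∂y = (201.2 − 202.0) / (-335 − 0) = +0.002388
Flow direction (−∇h) has components (+0.002909 E, -0.002388 N).
Azimuth = atan2(E, N) = atan2(+0.002909, -0.002388) = 129.4° ≈ 129°.

129°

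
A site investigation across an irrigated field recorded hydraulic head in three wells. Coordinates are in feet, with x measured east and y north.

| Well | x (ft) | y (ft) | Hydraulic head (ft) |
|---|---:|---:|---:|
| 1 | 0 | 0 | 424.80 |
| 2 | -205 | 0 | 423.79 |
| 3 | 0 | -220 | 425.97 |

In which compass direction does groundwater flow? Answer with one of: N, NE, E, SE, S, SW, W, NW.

∂h/∂x = (423.79 − 424.80) / (-205 − 0) = +0.004927
∂h/∂y = (425.97 − 424.80) / (-220 − 0) = -0.005318
Flow = −∇h = (-0.004927 east, +0.005318 north), which points northwest.

NW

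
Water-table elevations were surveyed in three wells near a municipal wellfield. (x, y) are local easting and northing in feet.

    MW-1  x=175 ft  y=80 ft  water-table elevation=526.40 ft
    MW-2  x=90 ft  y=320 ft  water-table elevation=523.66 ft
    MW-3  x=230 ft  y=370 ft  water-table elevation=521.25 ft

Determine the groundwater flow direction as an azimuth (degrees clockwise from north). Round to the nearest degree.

Taking MW-1 as reference: MW-2−MW-1 = (-85, 240, -2.74); MW-3−MW-1 = (55, 290, -5.15).
Solve a·Δx + b·Δy = Δh: det = (-85)·290 − 55·240 = -37850.
∂h/∂x = [(-2.74)·290 − (-5.15)·240] / -37850 = -0.01166
∂h/∂y = [(-85)·(-5.15) − 55·(-2.74)] / -37850 = -0.01555
Flow direction (−∇h) has components (+0.01166 E, +0.01555 N).
Azimuth = atan2(E, N) = atan2(+0.01166, +0.01555) = 36.9° ≈ 037°.

037°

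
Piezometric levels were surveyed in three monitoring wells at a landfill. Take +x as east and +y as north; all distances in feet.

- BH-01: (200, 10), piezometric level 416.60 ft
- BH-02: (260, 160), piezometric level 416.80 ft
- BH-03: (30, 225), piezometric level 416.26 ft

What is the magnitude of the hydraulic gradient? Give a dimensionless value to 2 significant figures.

0.0025

Taking BH-01 as reference: BH-02−BH-01 = (60, 150, +0.20); BH-03−BH-01 = (-170, 215, -0.34).
Solve a·Δx + b·Δy = Δh: det = 60·215 − (-170)·150 = 38400.
∂h/∂x = [(+0.20)·215 − (-0.34)·150] / 38400 = +0.002448
∂h/∂y = [60·(-0.34) − (-170)·(+0.20)] / 38400 = +0.0003542
|∇h| = √(0.002448² + 0.0003542²) = 0.002473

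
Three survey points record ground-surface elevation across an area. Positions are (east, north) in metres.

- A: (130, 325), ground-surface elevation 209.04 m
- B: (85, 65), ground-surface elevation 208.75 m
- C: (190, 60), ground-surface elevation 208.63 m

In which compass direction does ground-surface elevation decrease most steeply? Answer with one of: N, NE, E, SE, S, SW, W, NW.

SE

Taking A as reference: B−A = (-45, -260, -0.29); C−A = (60, -265, -0.41).
Determinant of the coordinate differences = (-45)·(-265) − 60·(-260) = 27525.
∂z/∂x = [(-0.29)·(-265) − (-0.41)·(-260)] / 27525 = -0.001081
∂z/∂y = [(-45)·(-0.41) − 60·(-0.29)] / 27525 = +0.001302
Steepest decrease is along −∇f = (+0.001081 E, -0.001302 N) → southeast.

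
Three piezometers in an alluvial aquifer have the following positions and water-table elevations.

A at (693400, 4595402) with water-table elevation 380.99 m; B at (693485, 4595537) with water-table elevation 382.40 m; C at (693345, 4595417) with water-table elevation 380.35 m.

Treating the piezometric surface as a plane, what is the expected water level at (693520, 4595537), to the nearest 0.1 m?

382.8 m

With h = a·x + b·y + c and A as origin, the differences give:
  85·a + 135·b = +1.41
  (-55)·a + 15·b = -0.64
Eliminate b (×15 and ×135, subtract): 8700·a = 107.550 → a = ∂h/∂x = +0.01236
Back-substitute: b = ∂h/∂y = +0.002661.
h(693520, 4595537) = 380.99 + (+0.01236)·(120) + (+0.002661)·(135) = 380.99 +1.483 +0.359 = 382.833 m.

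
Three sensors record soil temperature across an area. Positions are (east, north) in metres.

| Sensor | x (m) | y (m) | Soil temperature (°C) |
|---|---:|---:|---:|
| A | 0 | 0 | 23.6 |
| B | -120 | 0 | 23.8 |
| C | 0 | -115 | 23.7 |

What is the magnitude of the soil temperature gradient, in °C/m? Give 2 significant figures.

∂T/∂x = (23.8 − 23.6) / (-120 − 0) = -0.001667
∂T/∂y = (23.7 − 23.6) / (-115 − 0) = -0.0008696
|∇f| = √(-0.001667² + -0.0008696²) = 0.00188 °C/m

0.0019 °C/m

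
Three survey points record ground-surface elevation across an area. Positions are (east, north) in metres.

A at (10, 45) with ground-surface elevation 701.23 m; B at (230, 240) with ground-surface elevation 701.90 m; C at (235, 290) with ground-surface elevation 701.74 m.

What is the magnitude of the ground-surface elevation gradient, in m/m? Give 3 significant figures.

Taking A as reference: B−A = (220, 195, +0.67); C−A = (225, 245, +0.51).
Solve a·Δx + b·Δy = Δz: det = 220·245 − 225·195 = 10025.
∂z/∂x = [(+0.67)·245 − (+0.51)·195] / 10025 = +0.006454
∂z/∂y = [220·(+0.51) − 225·(+0.67)] / 10025 = -0.003845
|∇f| = √(0.006454² + -0.003845²) = 0.007513 m/m

0.00751 m/m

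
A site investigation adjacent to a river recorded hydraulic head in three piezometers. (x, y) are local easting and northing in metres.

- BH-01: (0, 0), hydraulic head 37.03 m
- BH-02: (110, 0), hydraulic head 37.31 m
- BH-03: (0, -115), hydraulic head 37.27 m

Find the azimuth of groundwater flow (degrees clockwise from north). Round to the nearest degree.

∂h/∂x = (37.31 − 37.03) / (110 − 0) = +0.002545
∂h/∂y = (37.27 − 37.03) / (-115 − 0) = -0.002087
Flow direction (−∇h) has components (-0.002545 E, +0.002087 N).
Azimuth = atan2(E, N) = atan2(-0.002545, +0.002087) = 309.3° ≈ 309°.

309°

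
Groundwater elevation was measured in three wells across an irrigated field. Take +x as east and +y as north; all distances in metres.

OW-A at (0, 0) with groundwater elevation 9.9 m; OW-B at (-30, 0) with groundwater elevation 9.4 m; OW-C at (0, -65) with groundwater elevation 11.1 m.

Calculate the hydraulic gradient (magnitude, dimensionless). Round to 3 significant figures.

∂h/∂x = (9.4 − 9.9) / (-30 − 0) = +0.01667
∂h/∂y = (11.1 − 9.9) / (-65 − 0) = -0.01846
|∇h| = √(0.01667² + -0.01846²) = 0.02487

0.0249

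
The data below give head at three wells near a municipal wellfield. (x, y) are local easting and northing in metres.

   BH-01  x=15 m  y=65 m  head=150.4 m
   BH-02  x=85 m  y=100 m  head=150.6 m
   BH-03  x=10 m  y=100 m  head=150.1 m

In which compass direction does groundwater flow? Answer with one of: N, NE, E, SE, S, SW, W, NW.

With h = a·x + b·y + c and BH-01 as origin, the differences give:
  70·a + 35·b = +0.2
  (-5)·a + 35·b = -0.3
Eliminate b (×35 and ×35, subtract): 2625·a = 17.50 → a = ∂h/∂x = +0.006667
Back-substitute: b = ∂h/∂y = -0.007619.
Flow = −∇h = (-0.006667 east, +0.007619 north), which points northwest.

NW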